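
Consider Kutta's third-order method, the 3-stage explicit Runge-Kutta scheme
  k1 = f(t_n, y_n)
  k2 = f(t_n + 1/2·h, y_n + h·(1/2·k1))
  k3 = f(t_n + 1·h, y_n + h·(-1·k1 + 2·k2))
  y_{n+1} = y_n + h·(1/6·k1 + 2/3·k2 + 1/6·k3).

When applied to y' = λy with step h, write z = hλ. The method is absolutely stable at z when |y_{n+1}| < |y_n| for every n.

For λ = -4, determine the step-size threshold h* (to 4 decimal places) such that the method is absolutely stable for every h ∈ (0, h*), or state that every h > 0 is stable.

With y'=λy (z=hλ):
  order 3, 3-stage ⇒ R(z)=1+z+z^2/2+z^3/6
  (e.g. R(-1.71)=-0.08132, |R|=0.08132)

Need |R(x)|<1, x<0.
x=-1.71: |R|=0.0813
|R(-1.72)|=0.0889 |R(-1.53)|=0.0435 |R(-0.62)|=0.5325
Bisect:
  x_lo=-3.2214 |R|=2.6042  x_hi=-0.3828 |R|=0.6811
  mid=-1.80210 |R|=0.15372 →hi
  mid=-2.51173 |R|=0.99833 →hi
  mid=-2.86655 |R|=1.68378 →lo
  mid=-2.68914 |R|=1.31447 →lo
  mid=-2.60043 |R|=1.15010 →lo
  mid=-2.55608 |R|=1.07269 →lo
  mid=-2.53391 |R|=1.03513 →lo
  ...
  [-2.51277,-2.51260] ⇒ x*=-2.5127
Interval (-2.5127, 0).

(-2.5127,0); λ=-4 ⇒ h* = 0.6282.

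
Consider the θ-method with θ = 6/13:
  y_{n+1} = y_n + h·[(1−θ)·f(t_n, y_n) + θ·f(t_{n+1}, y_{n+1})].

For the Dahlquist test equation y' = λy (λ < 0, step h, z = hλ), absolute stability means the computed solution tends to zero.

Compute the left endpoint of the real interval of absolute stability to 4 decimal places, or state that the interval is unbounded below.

Test eqn y'=λy, z=hλ:
  y_{n+1} = y_n + z·[7/13·y_n + 6/13·y_{n+1}] ⇒ (1 − 6/13z)y_{n+1} = (1 + 7/13z)y_n
  R(z) = (1 + 7/13z)/(1 − 6/13z).

Need |R(x)|<1, x<0.
x=-0.33: |R|=0.7136
R=−1: 1+7/13x = −1+6/13x ⇒ -1/13x=2 ⇒ x=2/(-1/13)=-26.0000
Confirm numerically:
  x=-19.485: |R|=0.94985 <1
  x=-17.886: |R|=0.93256 <1
  x=-12.280: |R|=0.84172 <1
  x=-12.019: |R|=0.83574 <1
  x=-26.417: |R|=1.00243 >1
  x=-26.083: |R|=1.00049 >1
Stable set (-26.0000, 0).

z* = -26.0000.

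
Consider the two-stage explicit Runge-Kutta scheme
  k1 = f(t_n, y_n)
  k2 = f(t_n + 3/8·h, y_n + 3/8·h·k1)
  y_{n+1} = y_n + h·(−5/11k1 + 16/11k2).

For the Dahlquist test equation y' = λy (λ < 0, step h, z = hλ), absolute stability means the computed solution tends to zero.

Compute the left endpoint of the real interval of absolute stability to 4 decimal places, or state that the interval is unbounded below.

left endpoint -1.8333.

Test eqn y'=λy, z=hλ:
  k1=λy_n ⇒ h·k1=z·y_n;  k2=λ(1+3/8z)y_n ⇒ h·k2=z(1+3/8z)y_n
  y_{n+1}/y_n = 1 − 5/11z + 16/11z(1+3/8z) = 1 + z + 6/11z²
  R(z) = 1 + z + 6/11z².

Solve |R(x)|<1 on ℝ⁻.
x=-0.68: |R|=0.5722
R=1: x+6/11x²=0 ⇒ x=−11/6=-1.8333; min R=1−1/(4·6/11)=0.5417>−1
Confirm numerically:
  x=-1.758: |R|=0.92776 <1
  x=-0.966: |R|=0.54299 <1
  x=-0.952: |R|=0.54235 <1
  x=-2.037: |R|=1.22629 >1
  x=-1.936: |R|=1.10842 >1
Interval (-1.8333, 0).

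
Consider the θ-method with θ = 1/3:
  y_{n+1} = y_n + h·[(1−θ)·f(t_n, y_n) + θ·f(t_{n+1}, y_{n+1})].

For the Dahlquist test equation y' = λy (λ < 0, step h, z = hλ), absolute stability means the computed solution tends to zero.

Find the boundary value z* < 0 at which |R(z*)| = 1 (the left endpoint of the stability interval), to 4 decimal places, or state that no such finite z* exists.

Set f=λy, z=hλ:
  y_{n+1} = y_n + z·[2/3·y_n + 1/3·y_{n+1}] ⇒ (1 − 1/3z)y_{n+1} = (1 + 2/3z)y_n
  Hence R(z) = (1 + 2/3z)/(1 − 1/3z).

Find x<0 with |R(x)|<1.
x=-0.39: |R|=0.6549
R=−1: 1+2/3x = −1+1/3x ⇒ -1/3x=2 ⇒ x=2/(-1/3)=-6.0000
Confirm numerically:
  x=-5.655: |R|=0.96014 <1
  x=-4.982: |R|=0.87246 <1
  x=-4.621: |R|=0.81905 <1
  x=-6.367: |R|=1.03918 >1
  x=-6.061: |R|=1.00673 >1
So |R|<1 on (-6.0000, 0).

z* = -6.0000.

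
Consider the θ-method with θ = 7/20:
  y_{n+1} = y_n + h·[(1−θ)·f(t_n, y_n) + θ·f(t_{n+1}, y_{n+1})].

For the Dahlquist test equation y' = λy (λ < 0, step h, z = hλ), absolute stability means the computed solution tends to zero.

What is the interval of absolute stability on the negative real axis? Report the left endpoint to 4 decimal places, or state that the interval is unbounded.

On y'=λy, z=hλ:
  y_{n+1} = y_n + z·[13/20·y_n + 7/20·y_{n+1}] ⇒ (1 − 7/20z)y_{n+1} = (1 + 13/20z)y_n
  R(z) = (1 + 13/20z)/(1 − 7/20z).

Boundary: |R(x)|=1, x<0.
x=-1.01: |R|=0.2538
R=−1: 1+13/20x = −1+7/20x ⇒ -3/10x=2 ⇒ x=2/(-3/10)=-6.6667
Confirm numerically:
  x=-6.515: |R|=0.98613 <1
  x=-5.009: |R|=0.81937 <1
  x=-4.257: |R|=0.70967 <1
  x=-3.588: |R|=0.59057 <1
  x=-7.180: |R|=1.04384 >1
  x=-7.095: |R|=1.03689 >1
So |R|<1 on (-6.6667, 0).

(-6.6667, 0).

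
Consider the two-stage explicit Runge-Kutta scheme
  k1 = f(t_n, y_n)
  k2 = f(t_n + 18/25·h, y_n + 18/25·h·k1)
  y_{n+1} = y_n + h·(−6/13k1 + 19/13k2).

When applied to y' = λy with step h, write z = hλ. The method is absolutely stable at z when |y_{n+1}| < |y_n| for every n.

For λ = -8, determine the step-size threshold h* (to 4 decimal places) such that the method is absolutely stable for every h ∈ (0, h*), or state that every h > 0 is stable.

(-0.9503,0); λ=-8 ⇒ h* = (325/342)/8 = 0.1188.

Set f=λy, z=hλ:
  k1=λy_n ⇒ h·k1=z·y_n;  k2=λ(1+18/25z)y_n ⇒ h·k2=z(1+18/25z)y_n
  y_{n+1}/y_n = 1 − 6/13z + 19/13z(1+18/25z) = 1 + z + 342/325z²
  R(z) = 1 + z + 342/325z².

Solve |R(x)|<1 on ℝ⁻.
x=-1.41: |R|=1.6821
R=1: x+342/325x²=0 ⇒ x=−325/342=-0.9503; min R=1−1/(4·342/325)=0.7624>−1
Confirm numerically:
  x=-0.787: |R|=0.86477 <1
  x=-0.692: |R|=0.81191 <1
  x=-0.649: |R|=0.79423 <1
  x=-1.483: |R|=1.83133 >1
  x=-1.268: |R|=1.42393 >1
So |R|<1 on (-0.9503, 0).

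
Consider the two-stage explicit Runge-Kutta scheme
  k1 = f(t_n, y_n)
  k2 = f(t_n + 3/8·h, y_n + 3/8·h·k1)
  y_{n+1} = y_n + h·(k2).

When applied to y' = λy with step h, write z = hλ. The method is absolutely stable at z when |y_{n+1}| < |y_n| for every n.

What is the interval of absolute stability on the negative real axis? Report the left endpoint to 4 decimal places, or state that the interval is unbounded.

(-2.6667, 0).

With y'=λy (z=hλ):
  k1=λy_n ⇒ h·k1=z·y_n;  k2=λ(1+3/8z)y_n ⇒ h·k2=z(1+3/8z)y_n
  y_{n+1}/y_n = 1 + z(1+3/8z) = 1 + z + 3/8z²
  ⇒ R(z) = 1 + z + 3/8z².

Boundary: |R(x)|=1, x<0.
x=-0.4: |R|=0.6600
R=1: x+3/8x²=0 ⇒ x=−8/3=-2.6667; min R=1−1/(4·3/8)=0.3333>−1
Confirm numerically:
  x=-2.004: |R|=0.50201 <1
  x=-1.913: |R|=0.45934 <1
  x=-1.785: |R|=0.40983 <1
  x=-1.522: |R|=0.34668 <1
  x=-3.236: |R|=1.69089 >1
  x=-2.733: |R|=1.06798 >1
  x=-2.721: |R|=1.05544 >1
Interval (-2.6667, 0).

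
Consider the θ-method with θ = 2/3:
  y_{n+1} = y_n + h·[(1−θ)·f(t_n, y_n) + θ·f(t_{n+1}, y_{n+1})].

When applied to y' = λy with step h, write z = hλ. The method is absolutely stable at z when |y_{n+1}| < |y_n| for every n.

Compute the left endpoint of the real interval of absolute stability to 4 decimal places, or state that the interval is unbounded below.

On y'=λy, z=hλ:
  y_{n+1} = y_n + z·[1/3·y_n + 2/3·y_{n+1}] ⇒ (1 − 2/3z)y_{n+1} = (1 + 1/3z)y_n
  R(z) = (1 + 1/3z)/(1 − 2/3z).

Need |R(x)|<1, x<0.
x=-0.94: |R|=0.4221
x=-2: |R|=0.1429
x=-10: |R|=0.3043
x=-100: |R|=0.4778
θ=2/3≥1/2 ⇒ |1+1/3x|<|1−2/3x| ∀x<0 ⇒ interval (−∞,0).

(−∞, 0) — no finite endpoint.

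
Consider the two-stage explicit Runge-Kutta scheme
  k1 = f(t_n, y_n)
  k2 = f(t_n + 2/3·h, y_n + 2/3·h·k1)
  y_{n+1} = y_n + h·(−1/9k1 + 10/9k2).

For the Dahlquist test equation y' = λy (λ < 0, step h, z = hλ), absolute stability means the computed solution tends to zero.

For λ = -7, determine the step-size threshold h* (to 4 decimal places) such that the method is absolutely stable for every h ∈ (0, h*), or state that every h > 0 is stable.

On y'=λy, z=hλ:
  k1=λy_n ⇒ h·k1=z·y_n;  k2=λ(1+2/3z)y_n ⇒ h·k2=z(1+2/3z)y_n
  y_{n+1}/y_n = 1 − 1/9z + 10/9z(1+2/3z) = 1 + z + 20/27z²
  so R(z) = 1 + z + 20/27z².

Solve |R(x)|<1 on ℝ⁻.
x=-1.52: |R|=1.1914
R=1: x+20/27x²=0 ⇒ x=−27/20=-1.3500; min R=1−1/(4·20/27)=0.6625>−1
Confirm numerically:
  x=-1.072: |R|=0.77925 <1
  x=-0.963: |R|=0.72394 <1
  x=-0.688: |R|=0.66263 <1
  x=-1.475: |R|=1.13657 >1
  x=-1.461: |R|=1.12013 >1
Interval (-1.3500, 0).

(-1.3500,0); λ=-7 ⇒ h* = (27/20)/7 = 0.1929.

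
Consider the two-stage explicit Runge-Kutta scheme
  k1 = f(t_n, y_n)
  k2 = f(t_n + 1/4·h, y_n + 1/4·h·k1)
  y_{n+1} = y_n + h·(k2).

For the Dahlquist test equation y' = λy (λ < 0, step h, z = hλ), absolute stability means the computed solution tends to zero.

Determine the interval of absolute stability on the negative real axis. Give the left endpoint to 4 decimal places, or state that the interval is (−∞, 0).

Set f=λy, z=hλ:
  k1=λy_n ⇒ h·k1=z·y_n;  k2=λ(1+1/4z)y_n ⇒ h·k2=z(1+1/4z)y_n
  y_{n+1}/y_n = 1 + z(1+1/4z) = 1 + z + 1/4z²
  R(z) = 1 + z + 1/4z².

Solve |R(x)|<1 on ℝ⁻.
x=-1.69: |R|=0.0240
R=1: x+1/4x²=0 ⇒ x=−4=-4.0000; min R=1−1/(4·1/4)=0.0000>−1
Confirm numerically:
  x=-3.332: |R|=0.44356 <1
  x=-2.368: |R|=0.03386 <1
  x=-2.349: |R|=0.03045 <1
  x=-4.267: |R|=1.28482 >1
  x=-4.076: |R|=1.07744 >1
Interval (-4.0000, 0).

(-4.0000, 0).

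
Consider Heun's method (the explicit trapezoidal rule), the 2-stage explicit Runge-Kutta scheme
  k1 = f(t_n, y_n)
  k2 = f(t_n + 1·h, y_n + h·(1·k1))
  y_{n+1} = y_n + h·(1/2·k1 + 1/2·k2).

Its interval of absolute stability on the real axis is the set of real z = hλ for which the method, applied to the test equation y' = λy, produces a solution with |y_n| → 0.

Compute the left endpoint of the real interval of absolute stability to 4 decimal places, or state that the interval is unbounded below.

left endpoint -2.0000.

Test eqn y'=λy, z=hλ:
  order 2, 2-stage ⇒ R(z)=1+z+z^2/2
  (e.g. R(-1.31)=0.54805, |R|=0.54805)

Find x<0 with |R(x)|<1.
x=-1.31: |R|=0.5481
|R(-2.14)|=1.1498 |R(-1.29)|=0.5421 |R(-1.25)|=0.5312
Bisect:
  x_lo=-2.4798 |R|=1.5948  x_hi=-0.3609 |R|=0.7042
  mid=-1.42035 |R|=0.58835 →hi
  mid=-1.95006 |R|=0.95130 →hi
  mid=-2.21491 |R|=1.23800 →lo
  mid=-2.08248 |R|=1.08588 →lo
  mid=-2.01627 |R|=1.01640 →lo
  mid=-1.98316 |R|=0.98330 →hi
  mid=-1.99972 |R|=0.99972 →hi
  mid=-2.00799 |R|=1.00802 →lo
  ...
  [-2.00010,-1.99997] ⇒ x*=-2.0000
So |R|<1 on (-2.0000, 0).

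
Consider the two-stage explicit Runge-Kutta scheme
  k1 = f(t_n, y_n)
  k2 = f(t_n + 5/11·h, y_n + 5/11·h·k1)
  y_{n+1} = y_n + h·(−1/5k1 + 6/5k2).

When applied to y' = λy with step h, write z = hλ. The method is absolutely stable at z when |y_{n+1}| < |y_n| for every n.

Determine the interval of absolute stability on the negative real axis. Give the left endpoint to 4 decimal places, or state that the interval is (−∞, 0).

z∈(-1.8333,0).

Test eqn y'=λy, z=hλ:
  k1=λy_n ⇒ h·k1=z·y_n;  k2=λ(1+5/11z)y_n ⇒ h·k2=z(1+5/11z)y_n
  y_{n+1}/y_n = 1 − 1/5z + 6/5z(1+5/11z) = 1 + z + 6/11z²
  ⇒ R(z) = 1 + z + 6/11z².

Need |R(x)|<1, x<0.
x=-1.58: |R|=0.7817
R=1: x+6/11x²=0 ⇒ x=−11/6=-1.8333; min R=1−1/(4·6/11)=0.5417>−1
Confirm numerically:
  x=-1.528: |R|=0.74552 <1
  x=-1.509: |R|=0.73304 <1
  x=-1.342: |R|=0.64034 <1
  x=-2.390: |R|=1.72569 >1
  x=-2.036: |R|=1.22507 >1
So |R|<1 on (-1.8333, 0).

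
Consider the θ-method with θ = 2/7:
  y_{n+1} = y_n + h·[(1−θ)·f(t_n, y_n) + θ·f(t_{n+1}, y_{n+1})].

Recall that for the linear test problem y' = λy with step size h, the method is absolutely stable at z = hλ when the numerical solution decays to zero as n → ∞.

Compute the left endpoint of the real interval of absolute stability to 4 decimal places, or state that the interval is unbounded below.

On y'=λy, z=hλ:
  y_{n+1} = y_n + z·[5/7·y_n + 2/7·y_{n+1}] ⇒ (1 − 2/7z)y_{n+1} = (1 + 5/7z)y_n
  so R(z) = (1 + 5/7z)/(1 − 2/7z).

Need |R(x)|<1, x<0.
x=-0.32: |R|=0.7068
R=−1: 1+5/7x = −1+2/7x ⇒ -3/7x=2 ⇒ x=2/(-3/7)=-4.6667
Confirm numerically:
  x=-3.582: |R|=0.77026 <1
  x=-3.318: |R|=0.70329 <1
  x=-3.286: |R|=0.69481 <1
  x=-5.105: |R|=1.07641 >1
  x=-4.883: |R|=1.03871 >1
Stable set (-4.6667, 0).

z* = -4.6667.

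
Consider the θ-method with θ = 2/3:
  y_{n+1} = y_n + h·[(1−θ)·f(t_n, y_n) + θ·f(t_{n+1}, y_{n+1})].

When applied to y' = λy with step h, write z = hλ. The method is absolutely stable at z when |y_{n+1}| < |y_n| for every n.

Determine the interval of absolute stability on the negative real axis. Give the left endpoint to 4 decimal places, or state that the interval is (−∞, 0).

Test eqn y'=λy, z=hλ:
  y_{n+1} = y_n + z·[1/3·y_n + 2/3·y_{n+1}] ⇒ (1 − 2/3z)y_{n+1} = (1 + 1/3z)y_n
  Hence R(z) = (1 + 1/3z)/(1 − 2/3z).

Need |R(x)|<1, x<0.
x=-1.75: |R|=0.1923
x=-2: |R|=0.1429
x=-10: |R|=0.3043
x=-100: |R|=0.4778
θ=2/3≥1/2 ⇒ |1+1/3x|<|1−2/3x| ∀x<0 ⇒ stable on all of ℝ⁻.

unbounded; (−∞, 0).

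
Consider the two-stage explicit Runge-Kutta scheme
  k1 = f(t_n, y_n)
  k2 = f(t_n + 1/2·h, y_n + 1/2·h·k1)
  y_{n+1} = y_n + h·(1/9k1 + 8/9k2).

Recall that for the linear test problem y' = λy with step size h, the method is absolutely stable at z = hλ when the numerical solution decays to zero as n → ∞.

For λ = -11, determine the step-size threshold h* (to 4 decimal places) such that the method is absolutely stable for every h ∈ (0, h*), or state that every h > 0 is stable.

Set f=λy, z=hλ:
  k1=λy_n ⇒ h·k1=z·y_n;  k2=λ(1+1/2z)y_n ⇒ h·k2=z(1+1/2z)y_n
  y_{n+1}/y_n = 1 + 1/9z + 8/9z(1+1/2z) = 1 + z + 4/9z²
  ⇒ R(z) = 1 + z + 4/9z².

Need |R(x)|<1, x<0.
x=-0.34: |R|=0.7114
R=1: x+4/9x²=0 ⇒ x=−9/4=-2.2500; min R=1−1/(4·4/9)=0.4375>−1
Confirm numerically:
  x=-2.042: |R|=0.81123 <1
  x=-1.339: |R|=0.45785 <1
  x=-1.191: |R|=0.43944 <1
  x=-2.753: |R|=1.61545 >1
  x=-2.500: |R|=1.27778 >1
  x=-2.379: |R|=1.13640 >1
Stable set (-2.2500, 0).

(-2.2500,0); λ=-11 ⇒ h* = (9/4)/11 = 0.2045.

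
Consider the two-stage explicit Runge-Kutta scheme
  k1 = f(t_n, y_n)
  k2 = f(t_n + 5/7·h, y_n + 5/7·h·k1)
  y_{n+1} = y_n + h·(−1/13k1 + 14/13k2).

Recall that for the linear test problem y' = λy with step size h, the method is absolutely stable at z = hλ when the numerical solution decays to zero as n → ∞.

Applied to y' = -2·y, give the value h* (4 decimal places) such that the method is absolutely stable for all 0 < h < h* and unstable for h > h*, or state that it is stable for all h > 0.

Set f=λy, z=hλ:
  k1=λy_n ⇒ h·k1=z·y_n;  k2=λ(1+5/7z)y_n ⇒ h·k2=z(1+5/7z)y_n
  y_{n+1}/y_n = 1 − 1/13z + 14/13z(1+5/7z) = 1 + z + 10/13z²
  Hence R(z) = 1 + z + 10/13z².

Solve |R(x)|<1 on ℝ⁻.
x=-0.69: |R|=0.6762
R=1: x+10/13x²=0 ⇒ x=−13/10=-1.3000; min R=1−1/(4·10/13)=0.6750>−1
Confirm numerically:
  x=-1.181: |R|=0.89189 <1
  x=-1.014: |R|=0.77692 <1
  x=-0.782: |R|=0.68840 <1
  x=-0.675: |R|=0.67548 <1
  x=-1.665: |R|=1.46748 >1
  x=-1.464: |R|=1.18469 >1
Interval (-1.3000, 0).

(-1.3000,0); λ=-2 ⇒ h* = (13/10)/2 = 0.6500.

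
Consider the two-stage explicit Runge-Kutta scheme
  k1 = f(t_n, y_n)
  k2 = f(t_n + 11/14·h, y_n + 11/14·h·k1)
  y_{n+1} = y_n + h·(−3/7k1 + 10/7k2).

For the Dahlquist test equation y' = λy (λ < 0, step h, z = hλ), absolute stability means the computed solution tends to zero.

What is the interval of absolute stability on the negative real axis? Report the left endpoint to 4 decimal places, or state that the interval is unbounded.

(-0.8909, 0).

With y'=λy (z=hλ):
  k1=λy_n ⇒ h·k1=z·y_n;  k2=λ(1+11/14z)y_n ⇒ h·k2=z(1+11/14z)y_n
  y_{n+1}/y_n = 1 − 3/7z + 10/7z(1+11/14z) = 1 + z + 55/49z²
  ⇒ R(z) = 1 + z + 55/49z².

Find x<0 with |R(x)|<1.
x=-1.14: |R|=1.3187
R=1: x+55/49x²=0 ⇒ x=−49/55=-0.8909; min R=1−1/(4·55/49)=0.7773>−1
Confirm numerically:
  x=-0.781: |R|=0.90365 <1
  x=-0.670: |R|=0.83387 <1
  x=-0.409: |R|=0.77876 <1
  x=-0.366: |R|=0.78436 <1
  x=-1.429: |R|=1.86309 >1
  x=-1.308: |R|=1.61236 >1
  x=-1.088: |R|=1.24069 >1
Interval (-0.8909, 0).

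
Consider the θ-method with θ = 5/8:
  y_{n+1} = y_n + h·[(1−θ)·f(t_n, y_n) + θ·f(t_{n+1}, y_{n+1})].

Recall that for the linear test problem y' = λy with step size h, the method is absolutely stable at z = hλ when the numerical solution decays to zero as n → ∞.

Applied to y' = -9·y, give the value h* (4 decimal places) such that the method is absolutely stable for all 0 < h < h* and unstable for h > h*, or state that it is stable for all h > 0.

unbounded; (−∞, 0). Any h>0 works for λ=-9.

With y'=λy (z=hλ):
  y_{n+1} = y_n + z·[3/8·y_n + 5/8·y_{n+1}] ⇒ (1 − 5/8z)y_{n+1} = (1 + 3/8z)y_n
  so R(z) = (1 + 3/8z)/(1 − 5/8z).

Boundary: |R(x)|=1, x<0.
x=-1.15: |R|=0.3309
x=-2: |R|=0.1111
x=-10: |R|=0.3793
x=-100: |R|=0.5748
θ=5/8≥1/2 ⇒ |1+3/8x|<|1−5/8x| ∀x<0 ⇒ stable on all of ℝ⁻.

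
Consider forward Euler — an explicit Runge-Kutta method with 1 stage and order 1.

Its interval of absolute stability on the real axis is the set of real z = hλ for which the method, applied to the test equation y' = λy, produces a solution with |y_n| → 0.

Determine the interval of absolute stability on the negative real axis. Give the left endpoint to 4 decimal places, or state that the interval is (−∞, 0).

(-2.0000, 0).

With y'=λy (z=hλ):
  order 1, 1-stage ⇒ R(z)=1+z
  (e.g. R(-1.46)=-0.46000, |R|=0.46000)

Boundary: |R(x)|=1, x<0.
x=-1.46: |R|=0.4600
|R(-2.33)|=1.3300 |R(-0.73)|=0.2700 |R(-0.69)|=0.3100
Bisect:
  x_lo=-2.8461 |R|=1.8461  x_hi=-0.0609 |R|=0.9391
  mid=-1.45352 |R|=0.45352 →hi
  mid=-2.14981 |R|=1.14981 →lo
  mid=-1.80166 |R|=0.80166 →hi
  mid=-1.97574 |R|=0.97574 →hi
  mid=-2.06277 |R|=1.06277 →lo
  mid=-2.01926 |R|=1.01926 →lo
  mid=-1.99750 |R|=0.99750 →hi
  mid=-2.00838 |R|=1.00838 →lo
  mid=-2.00294 |R|=1.00294 →lo
  ...
  [-2.00005,-1.99988] ⇒ x*=-2.0000
So |R|<1 on (-2.0000, 0).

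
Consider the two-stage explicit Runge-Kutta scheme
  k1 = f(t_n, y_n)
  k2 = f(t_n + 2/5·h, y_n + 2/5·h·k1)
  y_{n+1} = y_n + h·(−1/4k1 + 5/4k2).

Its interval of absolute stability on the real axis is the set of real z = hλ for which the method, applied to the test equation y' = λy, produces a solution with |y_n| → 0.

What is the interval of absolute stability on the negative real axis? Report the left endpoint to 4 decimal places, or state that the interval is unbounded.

With y'=λy (z=hλ):
  k1=λy_n ⇒ h·k1=z·y_n;  k2=λ(1+2/5z)y_n ⇒ h·k2=z(1+2/5z)y_n
  y_{n+1}/y_n = 1 − 1/4z + 5/4z(1+2/5z) = 1 + z + 1/2z²
  R(z) = 1 + z + 1/2z².

Need |R(x)|<1, x<0.
x=-1.78: |R|=0.8042
R=1: x+1/2x²=0 ⇒ x=−2=-2.0000; min R=1−1/(4·1/2)=0.5000>−1
Confirm numerically:
  x=-1.691: |R|=0.73874 <1
  x=-1.658: |R|=0.71648 <1
  x=-1.541: |R|=0.64634 <1
  x=-1.087: |R|=0.50378 <1
  x=-2.345: |R|=1.40451 >1
  x=-2.100: |R|=1.10500 >1
Interval (-2.0000, 0).

(-2.0000, 0).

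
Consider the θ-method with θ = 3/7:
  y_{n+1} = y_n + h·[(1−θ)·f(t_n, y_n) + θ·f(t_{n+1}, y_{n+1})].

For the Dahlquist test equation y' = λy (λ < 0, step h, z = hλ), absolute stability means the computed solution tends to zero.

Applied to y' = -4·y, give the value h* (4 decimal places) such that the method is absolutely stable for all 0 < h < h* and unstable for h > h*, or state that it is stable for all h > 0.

Test eqn y'=λy, z=hλ:
  y_{n+1} = y_n + z·[4/7·y_n + 3/7·y_{n+1}] ⇒ (1 − 3/7z)y_{n+1} = (1 + 4/7z)y_n
  so R(z) = (1 + 4/7z)/(1 − 3/7z).

Need |R(x)|<1, x<0.
x=-1.59: |R|=0.0544
R=−1: 1+4/7x = −1+3/7x ⇒ -1/7x=2 ⇒ x=2/(-1/7)=-14.0000
Confirm numerically:
  x=-7.868: |R|=0.79963 <1
  x=-7.397: |R|=0.77380 <1
  x=-6.912: |R|=0.74445 <1
  x=-14.477: |R|=1.00946 >1
  x=-14.366: |R|=1.00731 >1
Interval (-14.0000, 0).

(-14.0000,0); λ=-4 ⇒ h* = (14)/4 = 3.5000.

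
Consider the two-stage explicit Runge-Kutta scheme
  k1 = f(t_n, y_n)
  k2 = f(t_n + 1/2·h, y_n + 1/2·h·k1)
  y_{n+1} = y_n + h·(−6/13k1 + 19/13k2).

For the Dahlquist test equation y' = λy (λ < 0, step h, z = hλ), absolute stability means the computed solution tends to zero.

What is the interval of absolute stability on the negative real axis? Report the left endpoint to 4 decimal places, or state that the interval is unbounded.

On y'=λy, z=hλ:
  k1=λy_n ⇒ h·k1=z·y_n;  k2=λ(1+1/2z)y_n ⇒ h·k2=z(1+1/2z)y_n
  y_{n+1}/y_n = 1 − 6/13z + 19/13z(1+1/2z) = 1 + z + 19/26z²
  R(z) = 1 + z + 19/26z².

Boundary: |R(x)|=1, x<0.
x=-1.08: |R|=0.7724
R=1: x+19/26x²=0 ⇒ x=−26/19=-1.3684; min R=1−1/(4·19/26)=0.6579>−1
Confirm numerically:
  x=-1.223: |R|=0.87003 <1
  x=-1.165: |R|=0.82682 <1
  x=-1.094: |R|=0.78061 <1
  x=-1.726: |R|=1.45102 >1
  x=-1.598: |R|=1.26810 >1
  x=-1.415: |R|=1.04816 >1
So |R|<1 on (-1.3684, 0).

z∈(-1.3684,0).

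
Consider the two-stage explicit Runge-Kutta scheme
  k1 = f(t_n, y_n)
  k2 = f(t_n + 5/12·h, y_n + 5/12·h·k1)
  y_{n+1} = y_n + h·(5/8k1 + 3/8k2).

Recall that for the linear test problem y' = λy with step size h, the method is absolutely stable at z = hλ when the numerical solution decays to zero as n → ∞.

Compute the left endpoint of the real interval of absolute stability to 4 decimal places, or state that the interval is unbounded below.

With y'=λy (z=hλ):
  k1=λy_n ⇒ h·k1=z·y_n;  k2=λ(1+5/12z)y_n ⇒ h·k2=z(1+5/12z)y_n
  y_{n+1}/y_n = 1 + 5/8z + 3/8z(1+5/12z) = 1 + z + 5/32z²
  ⇒ R(z) = 1 + z + 5/32z².

Need |R(x)|<1, x<0.
x=-0.82: |R|=0.2851
R=1: x+5/32x²=0 ⇒ x=−32/5=-6.4000; min R=1−1/(4·5/32)=-0.6000>−1
Confirm numerically:
  x=-6.071: |R|=0.68791 <1
  x=-4.019: |R|=0.49519 <1
  x=-3.432: |R|=0.59159 <1
  x=-6.965: |R|=1.61488 >1
  x=-6.828: |R|=1.45662 >1
  x=-6.821: |R|=1.44869 >1
So |R|<1 on (-6.4000, 0).

left endpoint -6.4000.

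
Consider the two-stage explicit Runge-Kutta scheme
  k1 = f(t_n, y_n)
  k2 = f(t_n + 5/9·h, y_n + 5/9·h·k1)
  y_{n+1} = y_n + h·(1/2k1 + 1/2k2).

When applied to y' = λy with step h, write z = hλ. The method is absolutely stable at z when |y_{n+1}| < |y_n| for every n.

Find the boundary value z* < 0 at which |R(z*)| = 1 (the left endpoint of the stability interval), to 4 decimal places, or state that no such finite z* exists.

left endpoint -3.6000.

Test eqn y'=λy, z=hλ:
  k1=λy_n ⇒ h·k1=z·y_n;  k2=λ(1+5/9z)y_n ⇒ h·k2=z(1+5/9z)y_n
  y_{n+1}/y_n = 1 + 1/2z + 1/2z(1+5/9z) = 1 + z + 5/18z²
  R(z) = 1 + z + 5/18z².

Solve |R(x)|<1 on ℝ⁻.
x=-0.84: |R|=0.3560
R=1: x+5/18x²=0 ⇒ x=−18/5=-3.6000; min R=1−1/(4·5/18)=0.1000>−1
Confirm numerically:
  x=-2.825: |R|=0.39184 <1
  x=-2.733: |R|=0.34180 <1
  x=-2.370: |R|=0.19025 <1
  x=-4.155: |R|=1.64056 >1
  x=-4.149: |R|=1.63272 >1
  x=-3.903: |R|=1.32850 >1
Stable set (-3.6000, 0).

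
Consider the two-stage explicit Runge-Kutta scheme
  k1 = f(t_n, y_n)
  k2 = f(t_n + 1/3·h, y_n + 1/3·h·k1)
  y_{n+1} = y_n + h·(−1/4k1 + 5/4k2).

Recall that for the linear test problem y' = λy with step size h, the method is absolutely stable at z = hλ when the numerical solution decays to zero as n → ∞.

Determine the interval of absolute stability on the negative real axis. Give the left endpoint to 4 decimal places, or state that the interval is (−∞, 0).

(-2.4000, 0).

Test eqn y'=λy, z=hλ:
  k1=λy_n ⇒ h·k1=z·y_n;  k2=λ(1+1/3z)y_n ⇒ h·k2=z(1+1/3z)y_n
  y_{n+1}/y_n = 1 − 1/4z + 5/4z(1+1/3z) = 1 + z + 5/12z²
  ⇒ R(z) = 1 + z + 5/12z².

Find x<0 with |R(x)|<1.
x=-1.65: |R|=0.4844
R=1: x+5/12x²=0 ⇒ x=−12/5=-2.4000; min R=1−1/(4·5/12)=0.4000>−1
Confirm numerically:
  x=-1.899: |R|=0.60358 <1
  x=-1.750: |R|=0.52604 <1
  x=-1.530: |R|=0.44538 <1
  x=-1.456: |R|=0.42731 <1
  x=-2.845: |R|=1.52751 >1
  x=-2.807: |R|=1.47602 >1
  x=-2.591: |R|=1.20620 >1
Interval (-2.4000, 0).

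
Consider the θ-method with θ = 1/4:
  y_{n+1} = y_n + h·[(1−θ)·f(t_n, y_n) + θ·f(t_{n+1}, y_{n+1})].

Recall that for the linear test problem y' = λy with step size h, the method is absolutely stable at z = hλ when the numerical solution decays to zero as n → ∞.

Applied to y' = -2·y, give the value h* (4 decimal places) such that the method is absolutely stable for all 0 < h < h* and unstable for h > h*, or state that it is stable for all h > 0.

(-4.0000,0); λ=-2 ⇒ h* = (4)/2 = 2.0000.

Test eqn y'=λy, z=hλ:
  y_{n+1} = y_n + z·[3/4·y_n + 1/4·y_{n+1}] ⇒ (1 − 1/4z)y_{n+1} = (1 + 3/4z)y_n
  so R(z) = (1 + 3/4z)/(1 − 1/4z).

Find x<0 with |R(x)|<1.
x=-1.33: |R|=0.0019
R=−1: 1+3/4x = −1+1/4x ⇒ -1/2x=2 ⇒ x=2/(-1/2)=-4.0000
Confirm numerically:
  x=-2.684: |R|=0.60622 <1
  x=-2.191: |R|=0.41560 <1
  x=-1.818: |R|=0.24991 <1
  x=-4.500: |R|=1.11765 >1
  x=-4.306: |R|=1.07368 >1
  x=-4.115: |R|=1.02834 >1
Interval (-4.0000, 0).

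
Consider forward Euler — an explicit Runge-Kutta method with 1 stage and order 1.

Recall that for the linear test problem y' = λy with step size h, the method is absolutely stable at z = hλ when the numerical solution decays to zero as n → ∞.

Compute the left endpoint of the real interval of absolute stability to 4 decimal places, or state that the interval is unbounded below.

With y'=λy (z=hλ):
  order 1, 1-stage ⇒ R(z)=1+z
  (e.g. R(-1.07)=-0.07000, |R|=0.07000)

Need |R(x)|<1, x<0.
x=-1.07: |R|=0.0700
|R(-2.1)|=1.1000 |R(-1.09)|=0.0900 |R(-0.84)|=0.1600
Bisect:
  x_lo=-2.7937 |R|=1.7937  x_hi=-0.1029 |R|=0.8971
  mid=-1.44830 |R|=0.44830 →hi
  mid=-2.12101 |R|=1.12101 →lo
  mid=-1.78465 |R|=0.78465 →hi
  mid=-1.95283 |R|=0.95283 →hi
  mid=-2.03692 |R|=1.03692 →lo
  mid=-1.99488 |R|=0.99488 →hi
  mid=-2.01590 |R|=1.01590 →lo
  mid=-2.00539 |R|=1.00539 →lo
  mid=-2.00013 |R|=1.00013 →lo
  mid=-1.99750 |R|=0.99750 →hi
  ...
  [-2.00013,-1.99997] ⇒ x*=-2.0000
Interval (-2.0000, 0).

left endpoint -2.0000.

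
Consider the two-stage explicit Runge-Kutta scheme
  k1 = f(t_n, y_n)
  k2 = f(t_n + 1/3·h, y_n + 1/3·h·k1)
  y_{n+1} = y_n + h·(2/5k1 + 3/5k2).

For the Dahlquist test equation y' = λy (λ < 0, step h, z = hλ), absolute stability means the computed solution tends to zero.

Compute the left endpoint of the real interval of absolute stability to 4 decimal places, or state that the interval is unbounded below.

On y'=λy, z=hλ:
  k1=λy_n ⇒ h·k1=z·y_n;  k2=λ(1+1/3z)y_n ⇒ h·k2=z(1+1/3z)y_n
  y_{n+1}/y_n = 1 + 2/5z + 3/5z(1+1/3z) = 1 + z + 1/5z²
  Hence R(z) = 1 + z + 1/5z².

Need |R(x)|<1, x<0.
x=-1.6: |R|=0.0880
R=1: x+1/5x²=0 ⇒ x=−5=-5.0000; min R=1−1/(4·1/5)=-0.2500>−1
Confirm numerically:
  x=-4.900: |R|=0.90200 <1
  x=-4.398: |R|=0.47048 <1
  x=-3.429: |R|=0.07739 <1
  x=-2.379: |R|=0.24707 <1
  x=-5.559: |R|=1.62150 >1
  x=-5.286: |R|=1.30236 >1
Interval (-5.0000, 0).

z* = -5.0000.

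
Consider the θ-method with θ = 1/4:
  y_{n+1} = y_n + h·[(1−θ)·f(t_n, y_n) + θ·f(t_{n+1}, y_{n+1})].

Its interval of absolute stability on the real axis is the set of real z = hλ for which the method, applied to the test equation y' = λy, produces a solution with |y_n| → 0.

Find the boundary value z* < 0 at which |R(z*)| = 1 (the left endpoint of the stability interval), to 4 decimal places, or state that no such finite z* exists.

With y'=λy (z=hλ):
  y_{n+1} = y_n + z·[3/4·y_n + 1/4·y_{n+1}] ⇒ (1 − 1/4z)y_{n+1} = (1 + 3/4z)y_n
  so R(z) = (1 + 3/4z)/(1 − 1/4z).

Find x<0 with |R(x)|<1.
x=-1.19: |R|=0.0829
R=−1: 1+3/4x = −1+1/4x ⇒ -1/2x=2 ⇒ x=2/(-1/2)=-4.0000
Confirm numerically:
  x=-3.054: |R|=0.73178 <1
  x=-2.590: |R|=0.57208 <1
  x=-2.263: |R|=0.44531 <1
  x=-1.963: |R|=0.31679 <1
  x=-4.588: |R|=1.13694 >1
  x=-4.550: |R|=1.12865 >1
  x=-4.220: |R|=1.05353 >1
So |R|<1 on (-4.0000, 0).

left endpoint -4.0000.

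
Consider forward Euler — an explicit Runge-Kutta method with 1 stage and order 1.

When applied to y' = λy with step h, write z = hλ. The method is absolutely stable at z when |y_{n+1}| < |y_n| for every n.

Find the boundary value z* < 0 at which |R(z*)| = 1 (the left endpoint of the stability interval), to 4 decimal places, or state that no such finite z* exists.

On y'=λy, z=hλ:
  order 1, 1-stage ⇒ R(z)=1+z
  (e.g. R(-1.26)=-0.26000, |R|=0.26000)

Solve |R(x)|<1 on ℝ⁻.
x=-1.26: |R|=0.2600
|R(-2.15)|=1.1500 |R(-0.91)|=0.0900 |R(-0.85)|=0.1500
Bisect:
  x_lo=-2.4388 |R|=1.4388  x_hi=-0.3354 |R|=0.6646
  mid=-1.38707 |R|=0.38707 →hi
  mid=-1.91293 |R|=0.91293 →hi
  mid=-2.17585 |R|=1.17585 →lo
  mid=-2.04439 |R|=1.04439 →lo
  mid=-1.97866 |R|=0.97866 →hi
  mid=-2.01152 |R|=1.01152 →lo
  mid=-1.99509 |R|=0.99509 →hi
  mid=-2.00331 |R|=1.00331 →lo
  mid=-1.99920 |R|=0.99920 →hi
  ...
  [-2.00010,-1.99997] ⇒ x*=-2.0000
Stable set (-2.0000, 0).

left endpoint -2.0000.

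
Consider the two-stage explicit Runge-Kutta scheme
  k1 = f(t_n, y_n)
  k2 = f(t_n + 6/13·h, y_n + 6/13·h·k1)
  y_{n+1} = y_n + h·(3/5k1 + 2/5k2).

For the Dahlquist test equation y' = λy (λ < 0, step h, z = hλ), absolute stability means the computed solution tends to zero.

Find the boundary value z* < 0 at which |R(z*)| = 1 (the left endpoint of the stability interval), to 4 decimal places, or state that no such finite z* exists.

On y'=λy, z=hλ:
  k1=λy_n ⇒ h·k1=z·y_n;  k2=λ(1+6/13z)y_n ⇒ h·k2=z(1+6/13z)y_n
  y_{n+1}/y_n = 1 + 3/5z + 2/5z(1+6/13z) = 1 + z + 12/65z²
  Hence R(z) = 1 + z + 12/65z².

Find x<0 with |R(x)|<1.
x=-1.44: |R|=0.0572
R=1: x+12/65x²=0 ⇒ x=−65/12=-5.4167; min R=1−1/(4·12/65)=-0.3542>−1
Confirm numerically:
  x=-3.549: |R|=0.22370 <1
  x=-3.311: |R|=0.28711 <1
  x=-2.530: |R|=0.34830 <1
  x=-5.887: |R|=1.51117 >1
  x=-5.795: |R|=1.40476 >1
  x=-5.500: |R|=1.08462 >1
Interval (-5.4167, 0).

z* = -5.4167.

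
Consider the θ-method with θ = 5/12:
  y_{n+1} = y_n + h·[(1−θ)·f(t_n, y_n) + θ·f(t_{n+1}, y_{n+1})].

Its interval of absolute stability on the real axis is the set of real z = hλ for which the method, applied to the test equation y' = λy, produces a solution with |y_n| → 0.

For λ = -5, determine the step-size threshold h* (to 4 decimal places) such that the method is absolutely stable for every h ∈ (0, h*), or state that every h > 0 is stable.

Test eqn y'=λy, z=hλ:
  y_{n+1} = y_n + z·[7/12·y_n + 5/12·y_{n+1}] ⇒ (1 − 5/12z)y_{n+1} = (1 + 7/12z)y_n
  so R(z) = (1 + 7/12z)/(1 − 5/12z).

Boundary: |R(x)|=1, x<0.
x=-0.88: |R|=0.3561
R=−1: 1+7/12x = −1+5/12x ⇒ -1/6x=2 ⇒ x=2/(-1/6)=-12.0000
Confirm numerically:
  x=-9.263: |R|=0.90613 <1
  x=-6.124: |R|=0.72426 <1
  x=-4.835: |R|=0.60387 <1
  x=-12.580: |R|=1.01549 >1
  x=-12.205: |R|=1.00561 >1
  x=-12.074: |R|=1.00205 >1
Stable set (-12.0000, 0).

(-12.0000,0); λ=-5 ⇒ h* = (12)/5 = 2.4000.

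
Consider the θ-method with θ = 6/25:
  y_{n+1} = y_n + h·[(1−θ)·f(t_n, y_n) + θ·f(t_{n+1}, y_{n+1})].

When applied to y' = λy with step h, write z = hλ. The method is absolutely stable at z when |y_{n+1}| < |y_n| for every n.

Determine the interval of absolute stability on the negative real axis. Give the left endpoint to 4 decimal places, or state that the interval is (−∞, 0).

(-3.8462, 0).

With y'=λy (z=hλ):
  y_{n+1} = y_n + z·[19/25·y_n + 6/25·y_{n+1}] ⇒ (1 − 6/25z)y_{n+1} = (1 + 19/25z)y_n
  R(z) = (1 + 19/25z)/(1 − 6/25z).

Boundary: |R(x)|=1, x<0.
x=-1.07: |R|=0.1486
R=−1: 1+19/25x = −1+6/25x ⇒ -13/25x=2 ⇒ x=2/(-13/25)=-3.8462
Confirm numerically:
  x=-3.425: |R|=0.87980 <1
  x=-2.999: |R|=0.74385 <1
  x=-2.025: |R|=0.36272 <1
  x=-4.317: |R|=1.12025 >1
  x=-3.989: |R|=1.03795 >1
  x=-3.918: |R|=1.01925 >1
Interval (-3.8462, 0).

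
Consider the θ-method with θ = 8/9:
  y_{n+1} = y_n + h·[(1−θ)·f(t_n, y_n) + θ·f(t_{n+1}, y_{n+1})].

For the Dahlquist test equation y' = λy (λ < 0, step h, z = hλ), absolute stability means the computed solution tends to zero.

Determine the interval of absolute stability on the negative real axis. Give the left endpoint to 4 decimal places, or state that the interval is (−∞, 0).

(−∞, 0) — no finite endpoint.

On y'=λy, z=hλ:
  y_{n+1} = y_n + z·[1/9·y_n + 8/9·y_{n+1}] ⇒ (1 − 8/9z)y_{n+1} = (1 + 1/9z)y_n
  Hence R(z) = (1 + 1/9z)/(1 − 8/9z).

Solve |R(x)|<1 on ℝ⁻.
x=-0.39: |R|=0.7104
x=-2: |R|=0.2800
x=-10: |R|=0.0112
x=-100: |R|=0.1125
θ=8/9≥1/2 ⇒ |1+1/9x|<|1−8/9x| ∀x<0 ⇒ interval (−∞,0).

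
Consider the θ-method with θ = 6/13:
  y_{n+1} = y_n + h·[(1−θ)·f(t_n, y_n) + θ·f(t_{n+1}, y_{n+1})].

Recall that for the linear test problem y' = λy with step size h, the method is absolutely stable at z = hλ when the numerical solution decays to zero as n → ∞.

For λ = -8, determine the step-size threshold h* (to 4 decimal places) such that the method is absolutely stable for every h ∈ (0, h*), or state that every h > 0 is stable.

With y'=λy (z=hλ):
  y_{n+1} = y_n + z·[7/13·y_n + 6/13·y_{n+1}] ⇒ (1 − 6/13z)y_{n+1} = (1 + 7/13z)y_n
  Hence R(z) = (1 + 7/13z)/(1 − 6/13z).

Need |R(x)|<1, x<0.
x=-0.87: |R|=0.3793
R=−1: 1+7/13x = −1+6/13x ⇒ -1/13x=2 ⇒ x=2/(-1/13)=-26.0000
Confirm numerically:
  x=-23.166: |R|=0.98135 <1
  x=-23.022: |R|=0.98030 <1
  x=-22.316: |R|=0.97492 <1
  x=-26.579: |R|=1.00336 >1
  x=-26.239: |R|=1.00140 >1
So |R|<1 on (-26.0000, 0).

(-26.0000,0); λ=-8 ⇒ h* = (26)/8 = 3.2500.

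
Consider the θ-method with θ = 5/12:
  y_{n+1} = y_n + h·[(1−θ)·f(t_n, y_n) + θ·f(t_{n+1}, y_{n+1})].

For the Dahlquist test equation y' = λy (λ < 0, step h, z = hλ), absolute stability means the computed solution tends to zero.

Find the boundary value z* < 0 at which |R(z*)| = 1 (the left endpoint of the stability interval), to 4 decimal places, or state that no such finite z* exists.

left endpoint -12.0000.

On y'=λy, z=hλ:
  y_{n+1} = y_n + z·[7/12·y_n + 5/12·y_{n+1}] ⇒ (1 − 5/12z)y_{n+1} = (1 + 7/12z)y_n
  so R(z) = (1 + 7/12z)/(1 − 5/12z).

Need |R(x)|<1, x<0.
x=-1.02: |R|=0.2842
R=−1: 1+7/12x = −1+5/12x ⇒ -1/6x=2 ⇒ x=2/(-1/6)=-12.0000
Confirm numerically:
  x=-11.366: |R|=0.98158 <1
  x=-10.070: |R|=0.93809 <1
  x=-6.965: |R|=0.78494 <1
  x=-12.568: |R|=1.01518 >1
  x=-12.202: |R|=1.00553 >1
  x=-12.052: |R|=1.00144 >1
Interval (-12.0000, 0).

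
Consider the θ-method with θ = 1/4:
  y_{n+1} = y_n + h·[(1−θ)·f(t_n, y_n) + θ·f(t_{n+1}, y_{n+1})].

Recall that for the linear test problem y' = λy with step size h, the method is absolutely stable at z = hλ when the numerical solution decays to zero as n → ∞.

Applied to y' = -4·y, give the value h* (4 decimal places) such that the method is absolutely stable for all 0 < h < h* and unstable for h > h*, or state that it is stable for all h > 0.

(-4.0000,0); λ=-4 ⇒ h* = (4)/4 = 1.0000.

Set f=λy, z=hλ:
  y_{n+1} = y_n + z·[3/4·y_n + 1/4·y_{n+1}] ⇒ (1 − 1/4z)y_{n+1} = (1 + 3/4z)y_n
  so R(z) = (1 + 3/4z)/(1 − 1/4z).

Find x<0 with |R(x)|<1.
x=-0.37: |R|=0.6613
R=−1: 1+3/4x = −1+1/4x ⇒ -1/2x=2 ⇒ x=2/(-1/2)=-4.0000
Confirm numerically:
  x=-2.875: |R|=0.67273 <1
  x=-1.963: |R|=0.31679 <1
  x=-1.861: |R|=0.27009 <1
  x=-4.516: |R|=1.12118 >1
  x=-4.390: |R|=1.09297 >1
Interval (-4.0000, 0).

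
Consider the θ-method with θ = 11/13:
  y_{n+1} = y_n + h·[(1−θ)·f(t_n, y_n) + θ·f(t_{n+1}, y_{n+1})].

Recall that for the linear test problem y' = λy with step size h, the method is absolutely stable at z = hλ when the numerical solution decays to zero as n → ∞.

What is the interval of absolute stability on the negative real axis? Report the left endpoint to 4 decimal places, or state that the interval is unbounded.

interval (−∞, 0).

Test eqn y'=λy, z=hλ:
  y_{n+1} = y_n + z·[2/13·y_n + 11/13·y_{n+1}] ⇒ (1 − 11/13z)y_{n+1} = (1 + 2/13z)y_n
  R(z) = (1 + 2/13z)/(1 − 11/13z).

Find x<0 with |R(x)|<1.
x=-1.55: |R|=0.3295
x=-2: |R|=0.2571
x=-10: |R|=0.0569
x=-100: |R|=0.1680
θ=11/13≥1/2 ⇒ |1+2/13x|<|1−11/13x| ∀x<0 ⇒ stable on all of ℝ⁻.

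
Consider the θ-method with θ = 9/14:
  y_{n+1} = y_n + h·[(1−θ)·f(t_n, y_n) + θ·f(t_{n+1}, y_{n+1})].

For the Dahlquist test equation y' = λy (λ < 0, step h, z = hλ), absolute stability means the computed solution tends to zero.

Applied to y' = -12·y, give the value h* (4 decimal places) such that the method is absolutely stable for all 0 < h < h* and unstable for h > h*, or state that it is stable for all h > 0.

(−∞, 0) — no finite endpoint. Any h>0 works for λ=-12.

On y'=λy, z=hλ:
  y_{n+1} = y_n + z·[5/14·y_n + 9/14·y_{n+1}] ⇒ (1 − 9/14z)y_{n+1} = (1 + 5/14z)y_n
  R(z) = (1 + 5/14z)/(1 − 9/14z).

Need |R(x)|<1, x<0.
x=-0.53: |R|=0.6047
x=-2: |R|=0.1250
x=-10: |R|=0.3462
x=-100: |R|=0.5317
θ=9/14≥1/2 ⇒ |1+5/14x|<|1−9/14x| ∀x<0 ⇒ stable on all of ℝ⁻.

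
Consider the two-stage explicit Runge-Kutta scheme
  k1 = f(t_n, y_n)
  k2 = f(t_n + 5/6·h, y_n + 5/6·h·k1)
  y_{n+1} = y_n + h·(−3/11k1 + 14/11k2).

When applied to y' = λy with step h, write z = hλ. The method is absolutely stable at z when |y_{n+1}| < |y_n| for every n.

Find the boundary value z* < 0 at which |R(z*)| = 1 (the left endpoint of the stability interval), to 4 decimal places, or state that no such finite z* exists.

Test eqn y'=λy, z=hλ:
  k1=λy_n ⇒ h·k1=z·y_n;  k2=λ(1+5/6z)y_n ⇒ h·k2=z(1+5/6z)y_n
  y_{n+1}/y_n = 1 − 3/11z + 14/11z(1+5/6z) = 1 + z + 35/33z²
  so R(z) = 1 + z + 35/33z².

Need |R(x)|<1, x<0.
x=-1.31: |R|=1.5101
R=1: x+35/33x²=0 ⇒ x=−33/35=-0.9429; min R=1−1/(4·35/33)=0.7643>−1
Confirm numerically:
  x=-0.884: |R|=0.94482 <1
  x=-0.655: |R|=0.80003 <1
  x=-0.444: |R|=0.76508 <1
  x=-1.396: |R|=1.67093 >1
  x=-1.335: |R|=1.55524 >1
  x=-1.124: |R|=1.21594 >1
Stable set (-0.9429, 0).

z* = -0.9429.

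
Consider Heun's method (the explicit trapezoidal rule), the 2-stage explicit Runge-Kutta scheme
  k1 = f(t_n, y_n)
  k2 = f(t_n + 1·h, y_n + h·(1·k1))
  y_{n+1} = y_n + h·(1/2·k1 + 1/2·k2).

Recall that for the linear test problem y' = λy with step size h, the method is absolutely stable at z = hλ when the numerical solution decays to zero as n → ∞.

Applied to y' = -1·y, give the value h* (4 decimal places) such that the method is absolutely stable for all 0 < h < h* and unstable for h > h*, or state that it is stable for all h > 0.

(-2.0000,0); λ=-1 ⇒ h* = 2.0000.

On y'=λy, z=hλ:
  order 2, 2-stage ⇒ R(z)=1+z+z^2/2
  (e.g. R(-1.59)=0.67405, |R|=0.67405)

Boundary: |R(x)|=1, x<0.
x=-1.59: |R|=0.6741
|R(-1.7)|=0.7450 |R(-1.43)|=0.5924 |R(-1.09)|=0.5040
Bisect:
  x_lo=-2.8609 |R|=2.2315  x_hi=-0.1781 |R|=0.8377
  mid=-1.51953 |R|=0.63495 →hi
  mid=-2.19022 |R|=1.20832 →lo
  mid=-1.85487 |R|=0.86541 →hi
  mid=-2.02255 |R|=1.02280 →lo
  mid=-1.93871 |R|=0.94059 →hi
  mid=-1.98063 |R|=0.98082 →hi
  mid=-2.00159 |R|=1.00159 →lo
  ...
  [-2.00012,-1.99995] ⇒ x*=-2.0000
So |R|<1 on (-2.0000, 0).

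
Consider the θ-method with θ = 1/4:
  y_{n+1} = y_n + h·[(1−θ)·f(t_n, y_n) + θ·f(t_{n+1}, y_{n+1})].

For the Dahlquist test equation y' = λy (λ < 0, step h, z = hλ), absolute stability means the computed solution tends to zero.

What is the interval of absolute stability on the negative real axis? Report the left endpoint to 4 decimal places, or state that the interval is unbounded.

Test eqn y'=λy, z=hλ:
  y_{n+1} = y_n + z·[3/4·y_n + 1/4·y_{n+1}] ⇒ (1 − 1/4z)y_{n+1} = (1 + 3/4z)y_n
  Hence R(z) = (1 + 3/4z)/(1 − 1/4z).

Need |R(x)|<1, x<0.
x=-0.58: |R|=0.4934
R=−1: 1+3/4x = −1+1/4x ⇒ -1/2x=2 ⇒ x=2/(-1/2)=-4.0000
Confirm numerically:
  x=-3.524: |R|=0.87347 <1
  x=-2.471: |R|=0.52743 <1
  x=-2.451: |R|=0.51976 <1
  x=-2.311: |R|=0.46474 <1
  x=-4.525: |R|=1.12317 >1
  x=-4.384: |R|=1.09160 >1
So |R|<1 on (-4.0000, 0).

(-4.0000, 0).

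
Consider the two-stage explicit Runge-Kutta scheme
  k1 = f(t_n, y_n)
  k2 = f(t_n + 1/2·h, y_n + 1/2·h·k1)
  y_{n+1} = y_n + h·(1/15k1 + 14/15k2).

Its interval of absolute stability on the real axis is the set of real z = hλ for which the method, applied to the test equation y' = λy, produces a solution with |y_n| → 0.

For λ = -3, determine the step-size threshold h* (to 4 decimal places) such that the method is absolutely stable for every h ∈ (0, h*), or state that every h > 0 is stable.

With y'=λy (z=hλ):
  k1=λy_n ⇒ h·k1=z·y_n;  k2=λ(1+1/2z)y_n ⇒ h·k2=z(1+1/2z)y_n
  y_{n+1}/y_n = 1 + 1/15z + 14/15z(1+1/2z) = 1 + z + 7/15z²
  R(z) = 1 + z + 7/15z².

Need |R(x)|<1, x<0.
x=-0.79: |R|=0.5012
R=1: x+7/15x²=0 ⇒ x=−15/7=-2.1429; min R=1−1/(4·7/15)=0.4643>−1
Confirm numerically:
  x=-2.092: |R|=0.95035 <1
  x=-2.058: |R|=0.91850 <1
  x=-1.760: |R|=0.68555 <1
  x=-0.917: |R|=0.47541 <1
  x=-2.623: |R|=1.58773 >1
  x=-2.262: |R|=1.12577 >1
Stable set (-2.1429, 0).

(-2.1429,0); λ=-3 ⇒ h* = (15/7)/3 = 0.7143.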